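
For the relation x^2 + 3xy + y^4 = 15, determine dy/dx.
Take d/dx of both sides. Since y is implicitly a function of x, the chain rule attaches a y' = dy/dx factor whenever we differentiate through y.

Set F(x, y) = (left side) − (right side), so the curve is F = 0. Differentiating each term of F:
  d/dx[x^2] = 2x
  d/dx[3xy] = 3x·y' + 3y
  d/dx[y^4] = 4y^3·y'
  d/dx[-15] = 0

Collecting, the y'-free part is the partial derivative in x and the y' coefficient is the partial derivative in y:
  ∂F/∂x = 2x + 3y
  ∂F/∂y = 3x + 4y^3

so d/dx[F(x, y(x))] = ∂F/∂x + (∂F/∂y)·y' = 0. Rearranging,
  dy/dx = -(∂F/∂x)/(∂F/∂y) = -(2x + 3y)/(3x + 4y^3) = (-2x - 3y)/(3x + 4y^3)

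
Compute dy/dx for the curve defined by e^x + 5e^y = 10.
Take d/dx of both sides. Since y is implicitly a function of x, the chain rule attaches a y' = dy/dx factor whenever we differentiate through y.

Set F(x, y) = (left side) − (right side), so the curve is F = 0. Differentiating each term of F:
  d/dx[e^(x)] = e^(x)
  d/dx[5e^(y)] = 5·y'·e^(y)
  d/dx[-10] = 0

Collecting, the y'-free part is the partial derivative in x and the y' coefficient is the partial derivative in y:
  ∂F/∂x = e^(x)
  ∂F/∂y = 5e^(y)

so d/dx[F(x, y(x))] = ∂F/∂x + (∂F/∂y)·y' = 0. Rearranging,
  dy/dx = -(∂F/∂x)/(∂F/∂y) = -(e^(x))/(5e^(y)) = -e^(x - y)/5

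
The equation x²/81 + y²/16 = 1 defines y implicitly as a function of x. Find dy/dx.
Take d/dx of both sides. Since y is implicitly a function of x, the chain rule attaches a y' = dy/dx factor whenever we differentiate through y.

Set F(x, y) = (left side) − (right side), so the curve is F = 0. Differentiating each term of F:
  d/dx[x^2/81] = 2x/81
  d/dx[y^2/16] = y·y'/8
  d/dx[-1] = 0

Collecting, the y'-free part is the partial derivative in x and the y' coefficient is the partial derivative in y:
  ∂F/∂x = 2x/81
  ∂F/∂y = y/8

so d/dx[F(x, y(x))] = ∂F/∂x + (∂F/∂y)·y' = 0. Rearranging,
  dy/dx = -(∂F/∂x)/(∂F/∂y) = -(2x/81)/(y/8) = -16x/(81y)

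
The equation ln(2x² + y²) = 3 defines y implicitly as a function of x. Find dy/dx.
Take d/dx of both sides. Since y is implicitly a function of x, the chain rule attaches a y' = dy/dx factor whenever we differentiate through y.

Set F(x, y) = (left side) − (right side), so the curve is F = 0. Differentiating each term of F:
  d/dx[ln(2x^2 + y^2)] = (4x + 2y·y')/(2x^2 + y^2)
  d/dx[-3] = 0

Collecting, the y'-free part is the partial derivative in x and the y' coefficient is the partial derivative in y:
  ∂F/∂x = 4x/(2x^2 + y^2)
  ∂F/∂y = 2y/(2x^2 + y^2)

so d/dx[F(x, y(x))] = ∂F/∂x + (∂F/∂y)·y' = 0. Rearranging,
  dy/dx = -(∂F/∂x)/(∂F/∂y) = -(4x/(2x^2 + y^2))/(2y/(2x^2 + y^2)) = -2x/y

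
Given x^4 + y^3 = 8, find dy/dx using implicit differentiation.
Differentiate the relation implicitly: treat y = y(x) and apply the chain rule, so every y-derivative picks up a y' = dy/dx factor.

With everything moved to the left-hand side, differentiate term by term:
  d/dx[x^4] = 4x^3
  d/dx[y^3] = 3y^2·y'
  d/dx[-8] = 0

Separating the contributions that come from x directly and those that come through y:
  without y':      4x^3
  multiplying y':  3y^2

so (4x^3) + (3y^2)·y' = 0, and therefore
  dy/dx = -(4x^3)/(3y^2) = -4x^3/(3y^2)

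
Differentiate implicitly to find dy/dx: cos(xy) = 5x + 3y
Differentiate both sides with respect to x, treating y as y(x). By the chain rule, any term containing y contributes a factor of y' = dy/dx when we differentiate it.

Move every term to one side and write the relation as F(x, y) = 0. Term by term,
  d/dx[-5x] = -5
  d/dx[-3y] = -3·y'
  d/dx[cos(xy)] = -(x·y' + y)·sin(xy)

The pieces without y' make up ∂F/∂x and the coefficient of y' is ∂F/∂y:
  ∂F/∂x = -y·sin(xy) - 5,
  ∂F/∂y = -x·sin(xy) - 3.

Since d/dx[F] = ∂F/∂x + (∂F/∂y)·y' = 0, solve for y':
  (∂F/∂y)·y' = -∂F/∂x
  dy/dx = -(∂F/∂x)/(∂F/∂y) = -(-y·sin(xy) - 5)/(-x·sin(xy) - 3) = -(y·sin(xy) + 5)/(x·sin(xy) + 3)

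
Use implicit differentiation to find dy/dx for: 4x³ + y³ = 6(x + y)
Take d/dx of both sides. Since y is implicitly a function of x, the chain rule attaches a y' = dy/dx factor whenever we differentiate through y.

Set F(x, y) = (left side) − (right side), so the curve is F = 0. Differentiating each term of F:
  d/dx[4x^3] = 12x^2
  d/dx[-6x] = -6
  d/dx[y^3] = 3y^2·y'
  d/dx[-6y] = -6·y'

Collecting, the y'-free part is the partial derivative in x and the y' coefficient is the partial derivative in y:
  ∂F/∂x = 12x^2 - 6
  ∂F/∂y = 3y^2 - 6

so d/dx[F(x, y(x))] = ∂F/∂x + (∂F/∂y)·y' = 0. Rearranging,
  dy/dx = -(∂F/∂x)/(∂F/∂y) = -(12x^2 - 6)/(3y^2 - 6) = 2(1 - 2x^2)/(y^2 - 2)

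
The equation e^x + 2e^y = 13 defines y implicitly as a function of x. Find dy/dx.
Take d/dx of both sides. Since y is implicitly a function of x, the chain rule attaches a y' = dy/dx factor whenever we differentiate through y.

Set F(x, y) = (left side) − (right side), so the curve is F = 0. Differentiating each term of F:
  d/dx[e^(x)] = e^(x)
  d/dx[2e^(y)] = 2·y'·e^(y)
  d/dx[-13] = 0

Collecting, the y'-free part is the partial derivative in x and the y' coefficient is the partial derivative in y:
  ∂F/∂x = e^(x)
  ∂F/∂y = 2e^(y)

so d/dx[F(x, y(x))] = ∂F/∂x + (∂F/∂y)·y' = 0. Rearranging,
  dy/dx = -(∂F/∂x)/(∂F/∂y) = -(e^(x))/(2e^(y)) = -e^(x - y)/2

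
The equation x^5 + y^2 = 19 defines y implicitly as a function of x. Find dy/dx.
Apply d/dx to both sides, remembering that y depends on x. Each occurrence of y therefore brings in a y' = dy/dx via the chain rule.

With F(x, y) equal to the left-hand side minus the right, differentiate F term by term:
  d/dx[x^5] = 5x^4
  d/dx[y^2] = 2y·y'
  d/dx[-19] = 0
Adding these up, d/dx[F] = 0 becomes
  (5x^4) + (2y)·y' = 0,
so isolating y',
  dy/dx = -(5x^4)/(2y) = -5x^4/(2y)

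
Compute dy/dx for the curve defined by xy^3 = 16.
Differentiate both sides with respect to x, treating y as y(x). By the chain rule, any term containing y contributes a factor of y' = dy/dx when we differentiate it.

Move every term to one side and write the relation as F(x, y) = 0. Term by term,
  d/dx[xy^3] = 3xy^2·y' + y^3
  d/dx[-16] = 0

The pieces without y' make up ∂F/∂x and the coefficient of y' is ∂F/∂y:
  ∂F/∂x = y^3,
  ∂F/∂y = 3xy^2.

Since d/dx[F] = ∂F/∂x + (∂F/∂y)·y' = 0, solve for y':
  (∂F/∂y)·y' = -∂F/∂x
  dy/dx = -(∂F/∂x)/(∂F/∂y) = -(y^3)/(3xy^2) = -y/(3x)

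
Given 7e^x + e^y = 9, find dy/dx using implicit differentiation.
Differentiate the relation implicitly: treat y = y(x) and apply the chain rule, so every y-derivative picks up a y' = dy/dx factor.

With everything moved to the left-hand side, differentiate term by term:
  d/dx[7e^(x)] = 7e^(x)
  d/dx[e^(y)] = y'·e^(y)
  d/dx[-9] = 0

Separating the contributions that come from x directly and those that come through y:
  without y':      7e^(x)
  multiplying y':  e^(y)

so (7e^(x)) + (e^(y))·y' = 0, and therefore
  dy/dx = -(7e^(x))/(e^(y)) = -7e^(x - y)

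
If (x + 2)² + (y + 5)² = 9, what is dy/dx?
Differentiate both sides with respect to x, treating y as y(x). By the chain rule, any term containing y contributes a factor of y' = dy/dx when we differentiate it.

Move every term to one side and write the relation as F(x, y) = 0. Term by term,
  d/dx[(x + 2)^2] = 2x + 4
  d/dx[(y + 5)^2] = 2·y'(y + 5)
  d/dx[-9] = 0

The pieces without y' make up ∂F/∂x and the coefficient of y' is ∂F/∂y:
  ∂F/∂x = 2x + 4,
  ∂F/∂y = 2y + 10.

Since d/dx[F] = ∂F/∂x + (∂F/∂y)·y' = 0, solve for y':
  (∂F/∂y)·y' = -∂F/∂x
  dy/dx = -(∂F/∂x)/(∂F/∂y) = -(2x + 4)/(2y + 10) = (-x - 2)/(y + 5)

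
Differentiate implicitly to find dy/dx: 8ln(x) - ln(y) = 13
Apply d/dx to both sides, remembering that y depends on x. Each occurrence of y therefore brings in a y' = dy/dx via the chain rule.

With F(x, y) equal to the left-hand side minus the right, differentiate F term by term:
  d/dx[8ln(x)] = 8/x
  d/dx[-ln(y)] = -y'/y
  d/dx[-13] = 0
Adding these up, d/dx[F] = 0 becomes
  (8/x) + (-1/y)·y' = 0,
so isolating y',
  dy/dx = -(8/x)/(-1/y) = 8y/x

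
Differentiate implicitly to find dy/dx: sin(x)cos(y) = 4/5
Apply d/dx to both sides, remembering that y depends on x. Each occurrence of y therefore brings in a y' = dy/dx via the chain rule.

With F(x, y) equal to the left-hand side minus the right, differentiate F term by term:
  d/dx[sin(x)·cos(y)] = -y'·sin(x)·sin(y) + cos(x)·cos(y)
  d/dx[-4/5] = 0
Adding these up, d/dx[F] = 0 becomes
  (cos(x)·cos(y)) + (-sin(x)·sin(y))·y' = 0,
so isolating y',
  dy/dx = -(cos(x)·cos(y))/(-sin(x)·sin(y)) = 1/(tan(x)·tan(y))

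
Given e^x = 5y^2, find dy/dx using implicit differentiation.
Take d/dx of both sides. Since y is implicitly a function of x, the chain rule attaches a y' = dy/dx factor whenever we differentiate through y.

Set F(x, y) = (left side) − (right side), so the curve is F = 0. Differentiating each term of F:
  d/dx[-5y^2] = -10y·y'
  d/dx[e^(x)] = e^(x)

Collecting, the y'-free part is the partial derivative in x and the y' coefficient is the partial derivative in y:
  ∂F/∂x = e^(x)
  ∂F/∂y = -10y

so d/dx[F(x, y(x))] = ∂F/∂x + (∂F/∂y)·y' = 0. Rearranging,
  dy/dx = -(∂F/∂x)/(∂F/∂y) = -(e^(x))/(-10y) = e^(x)/(10y)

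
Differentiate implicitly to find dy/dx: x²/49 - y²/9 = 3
Differentiate the relation implicitly: treat y = y(x) and apply the chain rule, so every y-derivative picks up a y' = dy/dx factor.

With everything moved to the left-hand side, differentiate term by term:
  d/dx[x^2/49] = 2x/49
  d/dx[-y^2/9] = -2y·y'/9
  d/dx[-3] = 0

Separating the contributions that come from x directly and those that come through y:
  without y':      2x/49
  multiplying y':  -2y/9

so (2x/49) + (-2y/9)·y' = 0, and therefore
  dy/dx = -(2x/49)/(-2y/9) = 9x/(49y)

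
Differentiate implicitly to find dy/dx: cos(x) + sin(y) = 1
Differentiate both sides with respect to x, treating y as y(x). By the chain rule, any term containing y contributes a factor of y' = dy/dx when we differentiate it.

Move every term to one side and write the relation as F(x, y) = 0. Term by term,
  d/dx[sin(y)] = y'·cos(y)
  d/dx[cos(x)] = -sin(x)
  d/dx[-1] = 0

The pieces without y' make up ∂F/∂x and the coefficient of y' is ∂F/∂y:
  ∂F/∂x = -sin(x),
  ∂F/∂y = cos(y).

Since d/dx[F] = ∂F/∂x + (∂F/∂y)·y' = 0, solve for y':
  (∂F/∂y)·y' = -∂F/∂x
  dy/dx = -(∂F/∂x)/(∂F/∂y) = -(-sin(x))/(cos(y)) = sin(x)/cos(y)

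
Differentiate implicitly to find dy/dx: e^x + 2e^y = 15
Differentiate both sides with respect to x, treating y as y(x). By the chain rule, any term containing y contributes a factor of y' = dy/dx when we differentiate it.

Move every term to one side and write the relation as F(x, y) = 0. Term by term,
  d/dx[e^(x)] = e^(x)
  d/dx[2e^(y)] = 2·y'·e^(y)
  d/dx[-15] = 0

The pieces without y' make up ∂F/∂x and the coefficient of y' is ∂F/∂y:
  ∂F/∂x = e^(x),
  ∂F/∂y = 2e^(y).

Since d/dx[F] = ∂F/∂x + (∂F/∂y)·y' = 0, solve for y':
  (∂F/∂y)·y' = -∂F/∂x
  dy/dx = -(∂F/∂x)/(∂F/∂y) = -(e^(x))/(2e^(y)) = -e^(x - y)/2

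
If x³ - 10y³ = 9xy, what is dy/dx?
Apply d/dx to both sides, remembering that y depends on x. Each occurrence of y therefore brings in a y' = dy/dx via the chain rule.

With F(x, y) equal to the left-hand side minus the right, differentiate F term by term:
  d/dx[x^3] = 3x^2
  d/dx[-9xy] = -9x·y' - 9y
  d/dx[-10y^3] = -30y^2·y'
Adding these up, d/dx[F] = 0 becomes
  (3x^2 - 9y) + (-9x - 30y^2)·y' = 0,
so isolating y',
  dy/dx = -(3x^2 - 9y)/(-9x - 30y^2) = (x^2 - 3y)/(3x + 10y^2)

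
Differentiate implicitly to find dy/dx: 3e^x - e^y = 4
Take d/dx of both sides. Since y is implicitly a function of x, the chain rule attaches a y' = dy/dx factor whenever we differentiate through y.

Set F(x, y) = (left side) − (right side), so the curve is F = 0. Differentiating each term of F:
  d/dx[3e^(x)] = 3e^(x)
  d/dx[-e^(y)] = -y'·e^(y)
  d/dx[-4] = 0

Collecting, the y'-free part is the partial derivative in x and the y' coefficient is the partial derivative in y:
  ∂F/∂x = 3e^(x)
  ∂F/∂y = -e^(y)

so d/dx[F(x, y(x))] = ∂F/∂x + (∂F/∂y)·y' = 0. Rearranging,
  dy/dx = -(∂F/∂x)/(∂F/∂y) = -(3e^(x))/(-e^(y)) = 3e^(x - y)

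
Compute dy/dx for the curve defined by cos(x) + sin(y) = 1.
Differentiate the relation implicitly: treat y = y(x) and apply the chain rule, so every y-derivative picks up a y' = dy/dx factor.

With everything moved to the left-hand side, differentiate term by term:
  d/dx[sin(y)] = y'·cos(y)
  d/dx[cos(x)] = -sin(x)
  d/dx[-1] = 0

Separating the contributions that come from x directly and those that come through y:
  without y':      -sin(x)
  multiplying y':  cos(y)

so (-sin(x)) + (cos(y))·y' = 0, and therefore
  dy/dx = -(-sin(x))/(cos(y)) = sin(x)/cos(y)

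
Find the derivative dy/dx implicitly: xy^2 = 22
Differentiate both sides with respect to x, treating y as y(x). By the chain rule, any term containing y contributes a factor of y' = dy/dx when we differentiate it.

Move every term to one side and write the relation as F(x, y) = 0. Term by term,
  d/dx[xy^2] = 2xy·y' + y^2
  d/dx[-22] = 0

The pieces without y' make up ∂F/∂x and the coefficient of y' is ∂F/∂y:
  ∂F/∂x = y^2,
  ∂F/∂y = 2xy.

Since d/dx[F] = ∂F/∂x + (∂F/∂y)·y' = 0, solve for y':
  (∂F/∂y)·y' = -∂F/∂x
  dy/dx = -(∂F/∂x)/(∂F/∂y) = -(y^2)/(2xy) = -y/(2x)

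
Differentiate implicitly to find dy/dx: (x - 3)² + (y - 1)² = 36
Differentiate the relation implicitly: treat y = y(x) and apply the chain rule, so every y-derivative picks up a y' = dy/dx factor.

With everything moved to the left-hand side, differentiate term by term:
  d/dx[(x - 3)^2] = 2x - 6
  d/dx[(y - 1)^2] = 2·y'(y - 1)
  d/dx[-36] = 0

Separating the contributions that come from x directly and those that come through y:
  without y':      2x - 6
  multiplying y':  2y - 2

so (2x - 6) + (2y - 2)·y' = 0, and therefore
  dy/dx = -(2x - 6)/(2y - 2) = (3 - x)/(y - 1)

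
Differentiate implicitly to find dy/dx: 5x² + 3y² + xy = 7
Take d/dx of both sides. Since y is implicitly a function of x, the chain rule attaches a y' = dy/dx factor whenever we differentiate through y.

Set F(x, y) = (left side) − (right side), so the curve is F = 0. Differentiating each term of F:
  d/dx[5x^2] = 10x
  d/dx[xy] = x·y' + y
  d/dx[3y^2] = 6y·y'
  d/dx[-7] = 0

Collecting, the y'-free part is the partial derivative in x and the y' coefficient is the partial derivative in y:
  ∂F/∂x = 10x + y
  ∂F/∂y = x + 6y

so d/dx[F(x, y(x))] = ∂F/∂x + (∂F/∂y)·y' = 0. Rearranging,
  dy/dx = -(∂F/∂x)/(∂F/∂y) = -(10x + y)/(x + 6y) = (-10x - y)/(x + 6y)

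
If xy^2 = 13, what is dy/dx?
Differentiate the relation implicitly: treat y = y(x) and apply the chain rule, so every y-derivative picks up a y' = dy/dx factor.

With everything moved to the left-hand side, differentiate term by term:
  d/dx[xy^2] = 2xy·y' + y^2
  d/dx[-13] = 0

Separating the contributions that come from x directly and those that come through y:
  without y':      y^2
  multiplying y':  2xy

so (y^2) + (2xy)·y' = 0, and therefore
  dy/dx = -(y^2)/(2xy) = -y/(2x)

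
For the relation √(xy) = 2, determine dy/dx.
Take d/dx of both sides. Since y is implicitly a function of x, the chain rule attaches a y' = dy/dx factor whenever we differentiate through y.

Set F(x, y) = (left side) − (right side), so the curve is F = 0. Differentiating each term of F:
  d/dx[√(xy)] = √(xy)(x·y'/2 + y/2)/(xy)
  d/dx[-2] = 0

Collecting, the y'-free part is the partial derivative in x and the y' coefficient is the partial derivative in y:
  ∂F/∂x = √(xy)/(2x)
  ∂F/∂y = √(xy)/(2y)

so d/dx[F(x, y(x))] = ∂F/∂x + (∂F/∂y)·y' = 0. Rearranging,
  dy/dx = -(∂F/∂x)/(∂F/∂y) = -(√(xy)/(2x))/(√(xy)/(2y)) = -y/x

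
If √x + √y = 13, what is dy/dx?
Take d/dx of both sides. Since y is implicitly a function of x, the chain rule attaches a y' = dy/dx factor whenever we differentiate through y.

Set F(x, y) = (left side) − (right side), so the curve is F = 0. Differentiating each term of F:
  d/dx[√(x)] = 1/(2√(x))
  d/dx[√(y)] = y'/(2√(y))
  d/dx[-13] = 0

Collecting, the y'-free part is the partial derivative in x and the y' coefficient is the partial derivative in y:
  ∂F/∂x = 1/(2√(x))
  ∂F/∂y = 1/(2√(y))

so d/dx[F(x, y(x))] = ∂F/∂x + (∂F/∂y)·y' = 0. Rearranging,
  dy/dx = -(∂F/∂x)/(∂F/∂y) = -(1/(2√(x)))/(1/(2√(y))) = -√(y)/√(x)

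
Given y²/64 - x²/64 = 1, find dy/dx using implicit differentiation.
Take d/dx of both sides. Since y is implicitly a function of x, the chain rule attaches a y' = dy/dx factor whenever we differentiate through y.

Set F(x, y) = (left side) − (right side), so the curve is F = 0. Differentiating each term of F:
  d/dx[-x^2/64] = -x/32
  d/dx[y^2/64] = y·y'/32
  d/dx[-1] = 0

Collecting, the y'-free part is the partial derivative in x and the y' coefficient is the partial derivative in y:
  ∂F/∂x = -x/32
  ∂F/∂y = y/32

so d/dx[F(x, y(x))] = ∂F/∂x + (∂F/∂y)·y' = 0. Rearranging,
  dy/dx = -(∂F/∂x)/(∂F/∂y) = -(-x/32)/(y/32) = x/y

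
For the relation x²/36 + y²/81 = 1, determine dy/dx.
Differentiate both sides with respect to x, treating y as y(x). By the chain rule, any term containing y contributes a factor of y' = dy/dx when we differentiate it.

Move every term to one side and write the relation as F(x, y) = 0. Term by term,
  d/dx[x^2/36] = x/18
  d/dx[y^2/81] = 2y·y'/81
  d/dx[-1] = 0

The pieces without y' make up ∂F/∂x and the coefficient of y' is ∂F/∂y:
  ∂F/∂x = x/18,
  ∂F/∂y = 2y/81.

Since d/dx[F] = ∂F/∂x + (∂F/∂y)·y' = 0, solve for y':
  (∂F/∂y)·y' = -∂F/∂x
  dy/dx = -(∂F/∂x)/(∂F/∂y) = -(x/18)/(2y/81) = -9x/(4y)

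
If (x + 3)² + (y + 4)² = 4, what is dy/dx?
Differentiate both sides with respect to x, treating y as y(x). By the chain rule, any term containing y contributes a factor of y' = dy/dx when we differentiate it.

Move every term to one side and write the relation as F(x, y) = 0. Term by term,
  d/dx[(x + 3)^2] = 2x + 6
  d/dx[(y + 4)^2] = 2·y'(y + 4)
  d/dx[-4] = 0

The pieces without y' make up ∂F/∂x and the coefficient of y' is ∂F/∂y:
  ∂F/∂x = 2x + 6,
  ∂F/∂y = 2y + 8.

Since d/dx[F] = ∂F/∂x + (∂F/∂y)·y' = 0, solve for y':
  (∂F/∂y)·y' = -∂F/∂x
  dy/dx = -(∂F/∂x)/(∂F/∂y) = -(2x + 6)/(2y + 8) = (-x - 3)/(y + 4)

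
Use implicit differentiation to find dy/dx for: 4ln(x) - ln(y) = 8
Apply d/dx to both sides, remembering that y depends on x. Each occurrence of y therefore brings in a y' = dy/dx via the chain rule.

With F(x, y) equal to the left-hand side minus the right, differentiate F term by term:
  d/dx[4ln(x)] = 4/x
  d/dx[-ln(y)] = -y'/y
  d/dx[-8] = 0
Adding these up, d/dx[F] = 0 becomes
  (4/x) + (-1/y)·y' = 0,
so isolating y',
  dy/dx = -(4/x)/(-1/y) = 4y/x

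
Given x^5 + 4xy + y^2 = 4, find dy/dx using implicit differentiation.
Take d/dx of both sides. Since y is implicitly a function of x, the chain rule attaches a y' = dy/dx factor whenever we differentiate through y.

Set F(x, y) = (left side) − (right side), so the curve is F = 0. Differentiating each term of F:
  d/dx[x^5] = 5x^4
  d/dx[4xy] = 4x·y' + 4y
  d/dx[y^2] = 2y·y'
  d/dx[-4] = 0

Collecting, the y'-free part is the partial derivative in x and the y' coefficient is the partial derivative in y:
  ∂F/∂x = 5x^4 + 4y
  ∂F/∂y = 4x + 2y

so d/dx[F(x, y(x))] = ∂F/∂x + (∂F/∂y)·y' = 0. Rearranging,
  dy/dx = -(∂F/∂x)/(∂F/∂y) = -(5x^4 + 4y)/(4x + 2y) = (-5x^4 - 4y)/(2(2x + y))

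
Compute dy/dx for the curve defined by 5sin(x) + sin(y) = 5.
Apply d/dx to both sides, remembering that y depends on x. Each occurrence of y therefore brings in a y' = dy/dx via the chain rule.

With F(x, y) equal to the left-hand side minus the right, differentiate F term by term:
  d/dx[5sin(x)] = 5cos(x)
  d/dx[sin(y)] = y'·cos(y)
  d/dx[-5] = 0
Adding these up, d/dx[F] = 0 becomes
  (5cos(x)) + (cos(y))·y' = 0,
so isolating y',
  dy/dx = -(5cos(x))/(cos(y)) = -5cos(x)/cos(y)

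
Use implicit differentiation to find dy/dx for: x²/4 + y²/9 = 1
Take d/dx of both sides. Since y is implicitly a function of x, the chain rule attaches a y' = dy/dx factor whenever we differentiate through y.

Set F(x, y) = (left side) − (right side), so the curve is F = 0. Differentiating each term of F:
  d/dx[x^2/4] = x/2
  d/dx[y^2/9] = 2y·y'/9
  d/dx[-1] = 0

Collecting, the y'-free part is the partial derivative in x and the y' coefficient is the partial derivative in y:
  ∂F/∂x = x/2
  ∂F/∂y = 2y/9

so d/dx[F(x, y(x))] = ∂F/∂x + (∂F/∂y)·y' = 0. Rearranging,
  dy/dx = -(∂F/∂x)/(∂F/∂y) = -(x/2)/(2y/9) = -9x/(4y)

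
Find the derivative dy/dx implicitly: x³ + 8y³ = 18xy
Differentiate both sides with respect to x, treating y as y(x). By the chain rule, any term containing y contributes a factor of y' = dy/dx when we differentiate it.

Move every term to one side and write the relation as F(x, y) = 0. Term by term,
  d/dx[x^3] = 3x^2
  d/dx[-18xy] = -18x·y' - 18y
  d/dx[8y^3] = 24y^2·y'

The pieces without y' make up ∂F/∂x and the coefficient of y' is ∂F/∂y:
  ∂F/∂x = 3x^2 - 18y,
  ∂F/∂y = -18x + 24y^2.

Since d/dx[F] = ∂F/∂x + (∂F/∂y)·y' = 0, solve for y':
  (∂F/∂y)·y' = -∂F/∂x
  dy/dx = -(∂F/∂x)/(∂F/∂y) = -(3x^2 - 18y)/(-18x + 24y^2) = (x^2 - 6y)/(2(3x - 4y^2))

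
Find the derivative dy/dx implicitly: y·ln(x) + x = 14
Differentiate both sides with respect to x, treating y as y(x). By the chain rule, any term containing y contributes a factor of y' = dy/dx when we differentiate it.

Move every term to one side and write the relation as F(x, y) = 0. Term by term,
  d/dx[x] = 1
  d/dx[y·ln(x)] = y'·ln(x) + y/x
  d/dx[-14] = 0

The pieces without y' make up ∂F/∂x and the coefficient of y' is ∂F/∂y:
  ∂F/∂x = 1 + y/x,
  ∂F/∂y = ln(x).

Since d/dx[F] = ∂F/∂x + (∂F/∂y)·y' = 0, solve for y':
  (∂F/∂y)·y' = -∂F/∂x
  dy/dx = -(∂F/∂x)/(∂F/∂y) = -(1 + y/x)/(ln(x))
        = -((x + y)/x)/(ln(x)) = (-x - y)/(x·ln(x))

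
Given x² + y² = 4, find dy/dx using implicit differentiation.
Apply d/dx to both sides, remembering that y depends on x. Each occurrence of y therefore brings in a y' = dy/dx via the chain rule.

With F(x, y) equal to the left-hand side minus the right, differentiate F term by term:
  d/dx[x^2] = 2x
  d/dx[y^2] = 2y·y'
  d/dx[-4] = 0
Adding these up, d/dx[F] = 0 becomes
  (2x) + (2y)·y' = 0,
so isolating y',
  dy/dx = -(2x)/(2y) = -x/y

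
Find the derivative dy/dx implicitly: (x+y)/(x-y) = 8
Differentiate both sides with respect to x, treating y as y(x). By the chain rule, any term containing y contributes a factor of y' = dy/dx when we differentiate it.

Move every term to one side and write the relation as F(x, y) = 0. Term by term,
  d/dx[(x + y)/(x - y)] = (y' + 1)/(x - y) + (x + y)(y' - 1)/(x - y)^2
  d/dx[-8] = 0

The pieces without y' make up ∂F/∂x and the coefficient of y' is ∂F/∂y:
  ∂F/∂x = 1/(x - y) - (x + y)/(x - y)^2,
  ∂F/∂y = 1/(x - y) + (x + y)/(x - y)^2.

Since d/dx[F] = ∂F/∂x + (∂F/∂y)·y' = 0, solve for y':
  (∂F/∂y)·y' = -∂F/∂x
  dy/dx = -(∂F/∂x)/(∂F/∂y) = -(1/(x - y) - (x + y)/(x - y)^2)/(1/(x - y) + (x + y)/(x - y)^2)
        = -(-2y/(x - y)^2)/(2x/(x - y)^2) = y/x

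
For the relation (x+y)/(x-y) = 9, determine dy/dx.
Apply d/dx to both sides, remembering that y depends on x. Each occurrence of y therefore brings in a y' = dy/dx via the chain rule.

With F(x, y) equal to the left-hand side minus the right, differentiate F term by term:
  d/dx[(x + y)/(x - y)] = (y' + 1)/(x - y) + (x + y)(y' - 1)/(x - y)^2
  d/dx[-9] = 0
Adding these up, d/dx[F] = 0 becomes
  (1/(x - y) - (x + y)/(x - y)^2) + (1/(x - y) + (x + y)/(x - y)^2)·y' = 0,
so isolating y',
  dy/dx = -(1/(x - y) - (x + y)/(x - y)^2)/(1/(x - y) + (x + y)/(x - y)^2)
        = -(-2y/(x - y)^2)/(2x/(x - y)^2) = y/x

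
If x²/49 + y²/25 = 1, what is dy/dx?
Differentiate both sides with respect to x, treating y as y(x). By the chain rule, any term containing y contributes a factor of y' = dy/dx when we differentiate it.

Move every term to one side and write the relation as F(x, y) = 0. Term by term,
  d/dx[x^2/49] = 2x/49
  d/dx[y^2/25] = 2y·y'/25
  d/dx[-1] = 0

The pieces without y' make up ∂F/∂x and the coefficient of y' is ∂F/∂y:
  ∂F/∂x = 2x/49,
  ∂F/∂y = 2y/25.

Since d/dx[F] = ∂F/∂x + (∂F/∂y)·y' = 0, solve for y':
  (∂F/∂y)·y' = -∂F/∂x
  dy/dx = -(∂F/∂x)/(∂F/∂y) = -(2x/49)/(2y/25) = -25x/(49y)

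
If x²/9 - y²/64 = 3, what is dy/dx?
Take d/dx of both sides. Since y is implicitly a function of x, the chain rule attaches a y' = dy/dx factor whenever we differentiate through y.

Set F(x, y) = (left side) − (right side), so the curve is F = 0. Differentiating each term of F:
  d/dx[x^2/9] = 2x/9
  d/dx[-y^2/64] = -y·y'/32
  d/dx[-3] = 0

Collecting, the y'-free part is the partial derivative in x and the y' coefficient is the partial derivative in y:
  ∂F/∂x = 2x/9
  ∂F/∂y = -y/32

so d/dx[F(x, y(x))] = ∂F/∂x + (∂F/∂y)·y' = 0. Rearranging,
  dy/dx = -(∂F/∂x)/(∂F/∂y) = -(2x/9)/(-y/32) = 64x/(9y)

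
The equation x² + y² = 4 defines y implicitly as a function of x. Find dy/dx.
Differentiate the relation implicitly: treat y = y(x) and apply the chain rule, so every y-derivative picks up a y' = dy/dx factor.

With everything moved to the left-hand side, differentiate term by term:
  d/dx[x^2] = 2x
  d/dx[y^2] = 2y·y'
  d/dx[-4] = 0

Separating the contributions that come from x directly and those that come through y:
  without y':      2x
  multiplying y':  2y

so (2x) + (2y)·y' = 0, and therefore
  dy/dx = -(2x)/(2y) = -x/y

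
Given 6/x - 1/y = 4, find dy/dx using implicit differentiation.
Apply d/dx to both sides, remembering that y depends on x. Each occurrence of y therefore brings in a y' = dy/dx via the chain rule.

With F(x, y) equal to the left-hand side minus the right, differentiate F term by term:
  d/dx[-1/y] = y'/y^2
  d/dx[6/x] = -6/x^2
  d/dx[-4] = 0
Adding these up, d/dx[F] = 0 becomes
  (-6/x^2) + (y^(-2))·y' = 0,
so isolating y',
  dy/dx = -(-6/x^2)/(y^(-2)) = 6y^2/x^2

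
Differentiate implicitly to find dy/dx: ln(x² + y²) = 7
Take d/dx of both sides. Since y is implicitly a function of x, the chain rule attaches a y' = dy/dx factor whenever we differentiate through y.

Set F(x, y) = (left side) − (right side), so the curve is F = 0. Differentiating each term of F:
  d/dx[ln(x^2 + y^2)] = (2x + 2y·y')/(x^2 + y^2)
  d/dx[-7] = 0

Collecting, the y'-free part is the partial derivative in x and the y' coefficient is the partial derivative in y:
  ∂F/∂x = 2x/(x^2 + y^2)
  ∂F/∂y = 2y/(x^2 + y^2)

so d/dx[F(x, y(x))] = ∂F/∂x + (∂F/∂y)·y' = 0. Rearranging,
  dy/dx = -(∂F/∂x)/(∂F/∂y) = -(2x/(x^2 + y^2))/(2y/(x^2 + y^2)) = -x/y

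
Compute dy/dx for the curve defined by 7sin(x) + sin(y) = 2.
Differentiate the relation implicitly: treat y = y(x) and apply the chain rule, so every y-derivative picks up a y' = dy/dx factor.

With everything moved to the left-hand side, differentiate term by term:
  d/dx[7sin(x)] = 7cos(x)
  d/dx[sin(y)] = y'·cos(y)
  d/dx[-2] = 0

Separating the contributions that come from x directly and those that come through y:
  without y':      7cos(x)
  multiplying y':  cos(y)

so (7cos(x)) + (cos(y))·y' = 0, and therefore
  dy/dx = -(7cos(x))/(cos(y)) = -7cos(x)/cos(y)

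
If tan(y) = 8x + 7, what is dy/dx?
Differentiate both sides with respect to x, treating y as y(x). By the chain rule, any term containing y contributes a factor of y' = dy/dx when we differentiate it.

Move every term to one side and write the relation as F(x, y) = 0. Term by term,
  d/dx[-8x] = -8
  d/dx[tan(y)] = y'(tan(y)^2 + 1)
  d/dx[-7] = 0

The pieces without y' make up ∂F/∂x and the coefficient of y' is ∂F/∂y:
  ∂F/∂x = -8,
  ∂F/∂y = tan(y)^2 + 1.

Since d/dx[F] = ∂F/∂x + (∂F/∂y)·y' = 0, solve for y':
  (∂F/∂y)·y' = -∂F/∂x
  dy/dx = -(∂F/∂x)/(∂F/∂y) = -(-8)/(tan(y)^2 + 1) = 8cos(y)^2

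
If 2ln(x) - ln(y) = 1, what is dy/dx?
Apply d/dx to both sides, remembering that y depends on x. Each occurrence of y therefore brings in a y' = dy/dx via the chain rule.

With F(x, y) equal to the left-hand side minus the right, differentiate F term by term:
  d/dx[2ln(x)] = 2/x
  d/dx[-ln(y)] = -y'/y
  d/dx[-1] = 0
Adding these up, d/dx[F] = 0 becomes
  (2/x) + (-1/y)·y' = 0,
so isolating y',
  dy/dx = -(2/x)/(-1/y) = 2y/x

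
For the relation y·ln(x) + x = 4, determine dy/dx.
Take d/dx of both sides. Since y is implicitly a function of x, the chain rule attaches a y' = dy/dx factor whenever we differentiate through y.

Set F(x, y) = (left side) − (right side), so the curve is F = 0. Differentiating each term of F:
  d/dx[x] = 1
  d/dx[y·ln(x)] = y'·ln(x) + y/x
  d/dx[-4] = 0

Collecting, the y'-free part is the partial derivative in x and the y' coefficient is the partial derivative in y:
  ∂F/∂x = 1 + y/x
  ∂F/∂y = ln(x)

so d/dx[F(x, y(x))] = ∂F/∂x + (∂F/∂y)·y' = 0. Rearranging,
  dy/dx = -(∂F/∂x)/(∂F/∂y) = -(1 + y/x)/(ln(x))
        = -((x + y)/x)/(ln(x)) = (-x - y)/(x·ln(x))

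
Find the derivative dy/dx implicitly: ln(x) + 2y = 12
Take d/dx of both sides. Since y is implicitly a function of x, the chain rule attaches a y' = dy/dx factor whenever we differentiate through y.

Set F(x, y) = (left side) − (right side), so the curve is F = 0. Differentiating each term of F:
  d/dx[2y] = 2·y'
  d/dx[ln(x)] = 1/x
  d/dx[-12] = 0

Collecting, the y'-free part is the partial derivative in x and the y' coefficient is the partial derivative in y:
  ∂F/∂x = 1/x
  ∂F/∂y = 2

so d/dx[F(x, y(x))] = ∂F/∂x + (∂F/∂y)·y' = 0. Rearranging,
  dy/dx = -(∂F/∂x)/(∂F/∂y) = -(1/x)/(2) = -1/(2x)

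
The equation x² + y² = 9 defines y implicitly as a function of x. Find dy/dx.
Differentiate both sides with respect to x, treating y as y(x). By the chain rule, any term containing y contributes a factor of y' = dy/dx when we differentiate it.

Move every term to one side and write the relation as F(x, y) = 0. Term by term,
  d/dx[x^2] = 2x
  d/dx[y^2] = 2y·y'
  d/dx[-9] = 0

The pieces without y' make up ∂F/∂x and the coefficient of y' is ∂F/∂y:
  ∂F/∂x = 2x,
  ∂F/∂y = 2y.

Since d/dx[F] = ∂F/∂x + (∂F/∂y)·y' = 0, solve for y':
  (∂F/∂y)·y' = -∂F/∂x
  dy/dx = -(∂F/∂x)/(∂F/∂y) = -(2x)/(2y) = -x/y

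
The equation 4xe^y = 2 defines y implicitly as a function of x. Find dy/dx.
Differentiate the relation implicitly: treat y = y(x) and apply the chain rule, so every y-derivative picks up a y' = dy/dx factor.

With everything moved to the left-hand side, differentiate term by term:
  d/dx[4x·e^(y)] = 4x·y'·e^(y) + 4e^(y)
  d/dx[-2] = 0

Separating the contributions that come from x directly and those that come through y:
  without y':      4e^(y)
  multiplying y':  4x·e^(y)

so (4e^(y)) + (4x·e^(y))·y' = 0, and therefore
  dy/dx = -(4e^(y))/(4x·e^(y)) = -1/x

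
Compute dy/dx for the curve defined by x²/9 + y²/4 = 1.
Apply d/dx to both sides, remembering that y depends on x. Each occurrence of y therefore brings in a y' = dy/dx via the chain rule.

With F(x, y) equal to the left-hand side minus the right, differentiate F term by term:
  d/dx[x^2/9] = 2x/9
  d/dx[y^2/4] = y·y'/2
  d/dx[-1] = 0
Adding these up, d/dx[F] = 0 becomes
  (2x/9) + (y/2)·y' = 0,
so isolating y',
  dy/dx = -(2x/9)/(y/2) = -4x/(9y)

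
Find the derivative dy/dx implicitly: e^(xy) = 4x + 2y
Differentiate the relation implicitly: treat y = y(x) and apply the chain rule, so every y-derivative picks up a y' = dy/dx factor.

With everything moved to the left-hand side, differentiate term by term:
  d/dx[-4x] = -4
  d/dx[-2y] = -2·y'
  d/dx[e^(xy)] = (x·y' + y)·e^(xy)

Separating the contributions that come from x directly and those that come through y:
  without y':      y·e^(xy) - 4
  multiplying y':  x·e^(xy) - 2

so (y·e^(xy) - 4) + (x·e^(xy) - 2)·y' = 0, and therefore
  dy/dx = -(y·e^(xy) - 4)/(x·e^(xy) - 2) = (-y·e^(xy) + 4)/(x·e^(xy) - 2)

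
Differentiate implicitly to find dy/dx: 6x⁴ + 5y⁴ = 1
Apply d/dx to both sides, remembering that y depends on x. Each occurrence of y therefore brings in a y' = dy/dx via the chain rule.

With F(x, y) equal to the left-hand side minus the right, differentiate F term by term:
  d/dx[6x^4] = 24x^3
  d/dx[5y^4] = 20y^3·y'
  d/dx[-1] = 0
Adding these up, d/dx[F] = 0 becomes
  (24x^3) + (20y^3)·y' = 0,
so isolating y',
  dy/dx = -(24x^3)/(20y^3) = -6x^3/(5y^3)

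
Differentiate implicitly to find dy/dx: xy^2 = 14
Take d/dx of both sides. Since y is implicitly a function of x, the chain rule attaches a y' = dy/dx factor whenever we differentiate through y.

Set F(x, y) = (left side) − (right side), so the curve is F = 0. Differentiating each term of F:
  d/dx[xy^2] = 2xy·y' + y^2
  d/dx[-14] = 0

Collecting, the y'-free part is the partial derivative in x and the y' coefficient is the partial derivative in y:
  ∂F/∂x = y^2
  ∂F/∂y = 2xy

so d/dx[F(x, y(x))] = ∂F/∂x + (∂F/∂y)·y' = 0. Rearranging,
  dy/dx = -(∂F/∂x)/(∂F/∂y) = -(y^2)/(2xy) = -y/(2x)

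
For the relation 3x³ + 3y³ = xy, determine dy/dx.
Differentiate the relation implicitly: treat y = y(x) and apply the chain rule, so every y-derivative picks up a y' = dy/dx factor.

With everything moved to the left-hand side, differentiate term by term:
  d/dx[3x^3] = 9x^2
  d/dx[-xy] = -x·y' - y
  d/dx[3y^3] = 9y^2·y'

Separating the contributions that come from x directly and those that come through y:
  without y':      9x^2 - y
  multiplying y':  -x + 9y^2

so (9x^2 - y) + (-x + 9y^2)·y' = 0, and therefore
  dy/dx = -(9x^2 - y)/(-x + 9y^2) = (9x^2 - y)/(x - 9y^2)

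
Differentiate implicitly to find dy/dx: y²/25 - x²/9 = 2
Differentiate both sides with respect to x, treating y as y(x). By the chain rule, any term containing y contributes a factor of y' = dy/dx when we differentiate it.

Move every term to one side and write the relation as F(x, y) = 0. Term by term,
  d/dx[-x^2/9] = -2x/9
  d/dx[y^2/25] = 2y·y'/25
  d/dx[-2] = 0

The pieces without y' make up ∂F/∂x and the coefficient of y' is ∂F/∂y:
  ∂F/∂x = -2x/9,
  ∂F/∂y = 2y/25.

Since d/dx[F] = ∂F/∂x + (∂F/∂y)·y' = 0, solve for y':
  (∂F/∂y)·y' = -∂F/∂x
  dy/dx = -(∂F/∂x)/(∂F/∂y) = -(-2x/9)/(2y/25) = 25x/(9y)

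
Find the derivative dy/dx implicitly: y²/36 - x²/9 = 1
Apply d/dx to both sides, remembering that y depends on x. Each occurrence of y therefore brings in a y' = dy/dx via the chain rule.

With F(x, y) equal to the left-hand side minus the right, differentiate F term by term:
  d/dx[-x^2/9] = -2x/9
  d/dx[y^2/36] = y·y'/18
  d/dx[-1] = 0
Adding these up, d/dx[F] = 0 becomes
  (-2x/9) + (y/18)·y' = 0,
so isolating y',
  dy/dx = -(-2x/9)/(y/18) = 4x/y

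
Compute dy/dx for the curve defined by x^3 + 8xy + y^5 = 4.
Differentiate both sides with respect to x, treating y as y(x). By the chain rule, any term containing y contributes a factor of y' = dy/dx when we differentiate it.

Move every term to one side and write the relation as F(x, y) = 0. Term by term,
  d/dx[x^3] = 3x^2
  d/dx[8xy] = 8x·y' + 8y
  d/dx[y^5] = 5y^4·y'
  d/dx[-4] = 0

The pieces without y' make up ∂F/∂x and the coefficient of y' is ∂F/∂y:
  ∂F/∂x = 3x^2 + 8y,
  ∂F/∂y = 8x + 5y^4.

Since d/dx[F] = ∂F/∂x + (∂F/∂y)·y' = 0, solve for y':
  (∂F/∂y)·y' = -∂F/∂x
  dy/dx = -(∂F/∂x)/(∂F/∂y) = -(3x^2 + 8y)/(8x + 5y^4) = (-3x^2 - 8y)/(8x + 5y^4)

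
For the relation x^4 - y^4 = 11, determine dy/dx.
Take d/dx of both sides. Since y is implicitly a function of x, the chain rule attaches a y' = dy/dx factor whenever we differentiate through y.

Set F(x, y) = (left side) − (right side), so the curve is F = 0. Differentiating each term of F:
  d/dx[x^4] = 4x^3
  d/dx[-y^4] = -4y^3·y'
  d/dx[-11] = 0

Collecting, the y'-free part is the partial derivative in x and the y' coefficient is the partial derivative in y:
  ∂F/∂x = 4x^3
  ∂F/∂y = -4y^3

so d/dx[F(x, y(x))] = ∂F/∂x + (∂F/∂y)·y' = 0. Rearranging,
  dy/dx = -(∂F/∂x)/(∂F/∂y) = -(4x^3)/(-4y^3) = x^3/y^3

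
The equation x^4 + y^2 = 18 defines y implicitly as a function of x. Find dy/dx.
Differentiate the relation implicitly: treat y = y(x) and apply the chain rule, so every y-derivative picks up a y' = dy/dx factor.

With everything moved to the left-hand side, differentiate term by term:
  d/dx[x^4] = 4x^3
  d/dx[y^2] = 2y·y'
  d/dx[-18] = 0

Separating the contributions that come from x directly and those that come through y:
  without y':      4x^3
  multiplying y':  2y

so (4x^3) + (2y)·y' = 0, and therefore
  dy/dx = -(4x^3)/(2y) = -2x^3/y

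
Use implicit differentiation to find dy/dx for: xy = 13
Apply d/dx to both sides, remembering that y depends on x. Each occurrence of y therefore brings in a y' = dy/dx via the chain rule.

With F(x, y) equal to the left-hand side minus the right, differentiate F term by term:
  d/dx[xy] = x·y' + y
  d/dx[-13] = 0
Adding these up, d/dx[F] = 0 becomes
  (y) + (x)·y' = 0,
so isolating y',
  dy/dx = -(y)/(x) = -y/x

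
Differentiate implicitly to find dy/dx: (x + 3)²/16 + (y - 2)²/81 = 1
Take d/dx of both sides. Since y is implicitly a function of x, the chain rule attaches a y' = dy/dx factor whenever we differentiate through y.

Set F(x, y) = (left side) − (right side), so the curve is F = 0. Differentiating each term of F:
  d/dx[(x + 3)^2/16] = x/8 + 3/8
  d/dx[(y - 2)^2/81] = 2·y'(y - 2)/81
  d/dx[-1] = 0

Collecting, the y'-free part is the partial derivative in x and the y' coefficient is the partial derivative in y:
  ∂F/∂x = x/8 + 3/8
  ∂F/∂y = 2y/81 - 4/81

so d/dx[F(x, y(x))] = ∂F/∂x + (∂F/∂y)·y' = 0. Rearranging,
  dy/dx = -(∂F/∂x)/(∂F/∂y) = -(x/8 + 3/8)/(2y/81 - 4/81)
        = -((x + 3)/8)/(2(y - 2)/81) = 81(-x - 3)/(16(y - 2))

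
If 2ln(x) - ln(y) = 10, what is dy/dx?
Differentiate the relation implicitly: treat y = y(x) and apply the chain rule, so every y-derivative picks up a y' = dy/dx factor.

With everything moved to the left-hand side, differentiate term by term:
  d/dx[2ln(x)] = 2/x
  d/dx[-ln(y)] = -y'/y
  d/dx[-10] = 0

Separating the contributions that come from x directly and those that come through y:
  without y':      2/x
  multiplying y':  -1/y

so (2/x) + (-1/y)·y' = 0, and therefore
  dy/dx = -(2/x)/(-1/y) = 2y/x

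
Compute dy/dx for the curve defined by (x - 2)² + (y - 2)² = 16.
Differentiate the relation implicitly: treat y = y(x) and apply the chain rule, so every y-derivative picks up a y' = dy/dx factor.

With everything moved to the left-hand side, differentiate term by term:
  d/dx[(x - 2)^2] = 2x - 4
  d/dx[(y - 2)^2] = 2·y'(y - 2)
  d/dx[-16] = 0

Separating the contributions that come from x directly and those that come through y:
  without y':      2x - 4
  multiplying y':  2y - 4

so (2x - 4) + (2y - 4)·y' = 0, and therefore
  dy/dx = -(2x - 4)/(2y - 4) = (2 - x)/(y - 2)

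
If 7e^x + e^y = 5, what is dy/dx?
Take d/dx of both sides. Since y is implicitly a function of x, the chain rule attaches a y' = dy/dx factor whenever we differentiate through y.

Set F(x, y) = (left side) − (right side), so the curve is F = 0. Differentiating each term of F:
  d/dx[7e^(x)] = 7e^(x)
  d/dx[e^(y)] = y'·e^(y)
  d/dx[-5] = 0

Collecting, the y'-free part is the partial derivative in x and the y' coefficient is the partial derivative in y:
  ∂F/∂x = 7e^(x)
  ∂F/∂y = e^(y)

so d/dx[F(x, y(x))] = ∂F/∂x + (∂F/∂y)·y' = 0. Rearranging,
  dy/dx = -(∂F/∂x)/(∂F/∂y) = -(7e^(x))/(e^(y)) = -7e^(x - y)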